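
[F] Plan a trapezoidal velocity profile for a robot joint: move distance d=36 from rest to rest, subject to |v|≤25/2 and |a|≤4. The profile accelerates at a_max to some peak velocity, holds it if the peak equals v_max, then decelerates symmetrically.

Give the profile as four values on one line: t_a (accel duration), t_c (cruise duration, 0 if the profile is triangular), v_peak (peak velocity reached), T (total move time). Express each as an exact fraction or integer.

v_max²/a_max = (25/2)²/4 = 625/16
36 < 625/16 ⇒ no cruise
v_peak = √(36·4) = √144 = 12
t_a = 12/4 = 3; t_c = 0
T = 2·3 = 6

t_a=3 t_c=0 v_peak=12 T=6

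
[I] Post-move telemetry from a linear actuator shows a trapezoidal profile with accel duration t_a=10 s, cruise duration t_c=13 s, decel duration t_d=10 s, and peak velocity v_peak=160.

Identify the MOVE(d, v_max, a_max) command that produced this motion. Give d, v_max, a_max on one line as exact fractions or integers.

d=3680 v_max=160 a_max=16

a_max = 160/10 = 16
d_a = ½·160·10 = 800; d_c = 160·13 = 2080
d = 2·800 + 2080 = 3680
t_c = 13 > 0 so v_max = 160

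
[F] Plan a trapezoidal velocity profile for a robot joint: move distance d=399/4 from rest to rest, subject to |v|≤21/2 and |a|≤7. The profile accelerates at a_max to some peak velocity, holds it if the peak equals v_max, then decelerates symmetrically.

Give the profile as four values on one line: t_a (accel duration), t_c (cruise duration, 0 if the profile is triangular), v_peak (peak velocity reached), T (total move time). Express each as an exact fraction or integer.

v_max²/a_max = (21/2)²/7 = 63/4
399/4 ≥ 63/4 ⇒ cruise phase
t_a = (21/2)/7 = 3/2; v_peak = 21/2
d_cruise = 399/4 − 63/4 = 84; t_c = 84/(21/2) = 8
T = 2·3/2 + 8 = 11

t_a=3/2 t_c=8 v_peak=21/2 T=11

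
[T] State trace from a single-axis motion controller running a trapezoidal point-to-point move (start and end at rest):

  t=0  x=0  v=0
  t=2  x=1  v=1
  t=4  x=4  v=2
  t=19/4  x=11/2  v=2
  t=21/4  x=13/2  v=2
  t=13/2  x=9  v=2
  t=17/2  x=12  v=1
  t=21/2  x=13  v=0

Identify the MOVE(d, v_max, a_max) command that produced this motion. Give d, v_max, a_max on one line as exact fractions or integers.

d=13 v_max=2 a_max=1/2

final state: t=21/2, x=13, v=0 → d = 13
a_max = (1−0)/(2−0) = 1/2
max v = 2 over t∈[4,13/2] → v_max = 2
check: 2·(4+5/2) = 13 ✓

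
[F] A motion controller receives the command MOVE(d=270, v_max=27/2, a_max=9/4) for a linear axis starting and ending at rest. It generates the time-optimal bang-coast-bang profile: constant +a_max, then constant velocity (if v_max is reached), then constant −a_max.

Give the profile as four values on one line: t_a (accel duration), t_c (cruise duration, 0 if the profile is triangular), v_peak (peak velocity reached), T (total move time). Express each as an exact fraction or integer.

v_max²/a_max = (27/2)²/(9/4) = 81
270 ≥ 81 → trapezoidal
t_a = (27/2)/(9/4) = 6; v_peak = 27/2
d_cruise = 270 − 81 = 189; t_c = 189/(27/2) = 14
T = 2·6 + 14 = 26

t_a=6 t_c=14 v_peak=27/2 T=26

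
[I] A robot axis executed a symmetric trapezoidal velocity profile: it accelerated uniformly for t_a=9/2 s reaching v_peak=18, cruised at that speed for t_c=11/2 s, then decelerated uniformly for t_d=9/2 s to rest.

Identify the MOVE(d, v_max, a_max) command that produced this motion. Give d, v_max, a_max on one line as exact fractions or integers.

d=180 v_max=18 a_max=4

a_max = 18/(9/2) = 4
d_a = ½·18·9/2 = 81/2; d_c = 18·11/2 = 99
d = 2·81/2 + 99 = 180
t_c = 11/2 > 0 ⇒ limit active, v_max = 18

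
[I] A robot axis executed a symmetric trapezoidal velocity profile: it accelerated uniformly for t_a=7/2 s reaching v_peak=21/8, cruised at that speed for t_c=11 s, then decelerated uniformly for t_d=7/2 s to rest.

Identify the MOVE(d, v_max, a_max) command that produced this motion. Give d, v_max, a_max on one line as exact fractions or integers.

a_max = (21/8)/(7/2) = 3/4
d_a = ½·21/8·7/2 = 147/32; d_c = 21/8·11 = 231/8
d = 2·147/32 + 231/8 = 609/16
t_c = 11 > 0 so v_max = 21/8

d=609/16 v_max=21/8 a_max=3/4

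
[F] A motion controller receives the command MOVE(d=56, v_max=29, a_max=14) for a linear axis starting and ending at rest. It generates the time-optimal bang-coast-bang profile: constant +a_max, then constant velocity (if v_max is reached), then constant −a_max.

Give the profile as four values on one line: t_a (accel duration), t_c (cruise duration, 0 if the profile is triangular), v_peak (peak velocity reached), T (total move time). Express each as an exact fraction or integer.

t_a=2 t_c=0 v_peak=28 T=4

(v_max)²/a_max = 29²/14 = 841/14
56 < 841/14 ⇒ no cruise
v_peak = √(56·14) = √784 = 28
t_a = 28/14 = 2; t_c = 0
T = 2·2 = 4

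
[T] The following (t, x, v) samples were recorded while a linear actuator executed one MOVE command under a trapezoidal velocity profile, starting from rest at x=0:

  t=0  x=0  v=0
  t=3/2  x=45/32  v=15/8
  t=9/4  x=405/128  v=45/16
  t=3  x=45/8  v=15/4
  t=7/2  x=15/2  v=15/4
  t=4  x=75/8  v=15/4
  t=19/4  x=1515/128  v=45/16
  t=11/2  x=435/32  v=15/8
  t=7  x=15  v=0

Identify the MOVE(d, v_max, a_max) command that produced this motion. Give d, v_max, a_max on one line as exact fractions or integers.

final state: t=7, x=15, v=0 → d = 15
a_max = (15/8−0)/(3/2−0) = 5/4
max v = 15/4 over t∈[3,4] → v_max = 15/4
check: 15/4·(3+1) = 15 ✓

d=15 v_max=15/4 a_max=5/4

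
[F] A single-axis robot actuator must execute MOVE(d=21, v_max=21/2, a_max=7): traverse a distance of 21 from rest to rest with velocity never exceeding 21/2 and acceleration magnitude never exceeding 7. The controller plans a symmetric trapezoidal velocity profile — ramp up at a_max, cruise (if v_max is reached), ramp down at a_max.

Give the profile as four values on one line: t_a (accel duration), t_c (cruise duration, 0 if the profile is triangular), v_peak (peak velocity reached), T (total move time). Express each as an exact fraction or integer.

(v_max)²/a_max = (21/2)²/7 = 63/4
21 ≥ 63/4 so v_max reached
t_a = (21/2)/7 = 3/2; v_peak = 21/2
d_cruise = 21 − 63/4 = 21/4; t_c = (21/4)/(21/2) = 1/2
T = 2·3/2 + 1/2 = 7/2

t_a=3/2 t_c=1/2 v_peak=21/2 T=7/2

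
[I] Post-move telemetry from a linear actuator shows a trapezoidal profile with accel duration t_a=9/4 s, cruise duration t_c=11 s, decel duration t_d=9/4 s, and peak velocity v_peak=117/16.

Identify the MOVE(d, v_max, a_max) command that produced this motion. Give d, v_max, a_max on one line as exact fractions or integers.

a_max = (117/16)/(9/4) = 13/4
d_a = ½·117/16·9/4 = 1053/128; d_c = 117/16·11 = 1287/16
d = 2·1053/128 + 1287/16 = 6201/64
t_c = 11 > 0 → v_max = v_peak = 117/16

d=6201/64 v_max=117/16 a_max=13/4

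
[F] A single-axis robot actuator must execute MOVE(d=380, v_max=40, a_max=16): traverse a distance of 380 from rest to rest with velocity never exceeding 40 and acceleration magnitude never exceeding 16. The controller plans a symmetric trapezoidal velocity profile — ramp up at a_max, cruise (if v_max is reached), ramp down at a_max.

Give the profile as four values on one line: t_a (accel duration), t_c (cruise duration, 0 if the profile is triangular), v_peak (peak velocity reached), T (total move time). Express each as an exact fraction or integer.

t_a=5/2 t_c=7 v_peak=40 T=12

(v_max)²/a_max = 40²/16 = 100
380 ≥ 100 → trapezoidal
t_a = 40/16 = 5/2; v_peak = 40
d_cruise = 380 − 100 = 280; t_c = 280/40 = 7
T = 2·5/2 + 7 = 12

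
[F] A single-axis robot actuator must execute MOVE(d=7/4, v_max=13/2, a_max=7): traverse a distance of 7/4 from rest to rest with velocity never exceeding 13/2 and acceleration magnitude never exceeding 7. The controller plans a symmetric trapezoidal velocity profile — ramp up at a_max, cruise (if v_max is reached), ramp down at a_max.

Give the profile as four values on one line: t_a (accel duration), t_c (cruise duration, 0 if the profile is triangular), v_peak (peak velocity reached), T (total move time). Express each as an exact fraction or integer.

t_a=1/2 t_c=0 v_peak=7/2 T=1

(v_max)²/a_max = (13/2)²/7 = 169/28
7/4 < 169/28 ⇒ no cruise
v_peak = √(7/4·7) = √(49/4) = 7/2
t_a = (7/2)/7 = 1/2; t_c = 0
T = 2·1/2 = 1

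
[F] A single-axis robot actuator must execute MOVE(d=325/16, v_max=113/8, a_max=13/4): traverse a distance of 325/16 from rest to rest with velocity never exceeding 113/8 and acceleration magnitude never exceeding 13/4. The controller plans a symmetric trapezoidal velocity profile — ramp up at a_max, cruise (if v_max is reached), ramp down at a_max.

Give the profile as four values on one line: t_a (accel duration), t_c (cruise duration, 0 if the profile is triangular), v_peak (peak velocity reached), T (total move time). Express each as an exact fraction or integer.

(v_max)²/a_max = (113/8)²/(13/4) = 12769/208
325/16 < 12769/208 so t_c = 0
v_peak = √(325/16·13/4) = √(4225/64) = 65/8
t_a = (65/8)/(13/4) = 5/2; t_c = 0
T = 2·5/2 = 5

t_a=5/2 t_c=0 v_peak=65/8 T=5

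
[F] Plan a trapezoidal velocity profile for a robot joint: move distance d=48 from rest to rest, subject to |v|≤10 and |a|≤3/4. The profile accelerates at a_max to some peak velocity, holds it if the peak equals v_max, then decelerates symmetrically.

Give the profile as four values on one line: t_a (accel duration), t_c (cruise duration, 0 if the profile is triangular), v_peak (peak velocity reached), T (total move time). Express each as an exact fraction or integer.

v_max²/a_max = 10²/(3/4) = 400/3
48 < 400/3 → triangular
v_peak = √(48·3/4) = √36 = 6
t_a = 6/(3/4) = 8; t_c = 0
T = 2·8 = 16

t_a=8 t_c=0 v_peak=6 T=16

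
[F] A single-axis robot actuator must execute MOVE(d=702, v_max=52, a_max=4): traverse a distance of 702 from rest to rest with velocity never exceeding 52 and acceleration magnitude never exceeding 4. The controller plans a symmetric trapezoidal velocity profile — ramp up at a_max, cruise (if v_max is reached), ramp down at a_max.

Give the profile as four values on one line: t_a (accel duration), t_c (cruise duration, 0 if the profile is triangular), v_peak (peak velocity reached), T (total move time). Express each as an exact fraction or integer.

v_max²/a_max = 52²/4 = 676
702 ≥ 676 → trapezoidal
t_a = 52/4 = 13; v_peak = 52
d_cruise = 702 − 676 = 26; t_c = 26/52 = 1/2
T = 2·13 + 1/2 = 53/2

t_a=13 t_c=1/2 v_peak=52 T=53/2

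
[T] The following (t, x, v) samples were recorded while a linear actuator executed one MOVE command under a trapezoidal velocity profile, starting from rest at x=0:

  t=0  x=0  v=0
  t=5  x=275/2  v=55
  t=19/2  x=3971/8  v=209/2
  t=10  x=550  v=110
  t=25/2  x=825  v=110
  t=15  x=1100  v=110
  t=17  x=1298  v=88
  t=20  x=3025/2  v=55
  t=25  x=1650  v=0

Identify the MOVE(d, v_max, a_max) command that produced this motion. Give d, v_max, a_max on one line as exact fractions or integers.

final state: t=25, x=1650, v=0 → d = 1650
a_max = (55−0)/(5−0) = 11
max v = 110 over t∈[10,15] → v_max = 110
check: 110·(10+5) = 1650 ✓

d=1650 v_max=110 a_max=11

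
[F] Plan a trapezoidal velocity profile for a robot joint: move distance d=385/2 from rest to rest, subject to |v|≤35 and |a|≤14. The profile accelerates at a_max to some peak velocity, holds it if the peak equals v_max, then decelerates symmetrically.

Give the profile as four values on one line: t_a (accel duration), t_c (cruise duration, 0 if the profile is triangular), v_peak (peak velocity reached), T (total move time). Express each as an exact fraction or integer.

t_a=5/2 t_c=3 v_peak=35 T=8

vₘ²/aₘ = 35²/14 = 175/2
385/2 ≥ 175/2 ⇒ cruise phase
t_a = 35/14 = 5/2; v_peak = 35
d_cruise = 385/2 − 175/2 = 105; t_c = 105/35 = 3
T = 2·5/2 + 3 = 8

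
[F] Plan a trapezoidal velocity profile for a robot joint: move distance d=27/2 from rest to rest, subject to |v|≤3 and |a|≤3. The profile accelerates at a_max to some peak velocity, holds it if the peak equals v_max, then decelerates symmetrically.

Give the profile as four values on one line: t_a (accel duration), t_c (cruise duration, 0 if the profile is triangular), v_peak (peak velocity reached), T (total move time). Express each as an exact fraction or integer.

vₘ²/aₘ = 3²/3 = 3
27/2 ≥ 3 → trapezoidal
t_a = 3/3 = 1; v_peak = 3
d_cruise = 27/2 − 3 = 21/2; t_c = (21/2)/3 = 7/2
T = 2·1 + 7/2 = 11/2

t_a=1 t_c=7/2 v_peak=3 T=11/2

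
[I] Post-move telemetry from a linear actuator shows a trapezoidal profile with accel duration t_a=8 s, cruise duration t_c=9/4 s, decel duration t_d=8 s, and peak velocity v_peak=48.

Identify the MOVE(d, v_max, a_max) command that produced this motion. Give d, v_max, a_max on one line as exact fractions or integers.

a_max = 48/8 = 6
d_a = ½·48·8 = 192; d_c = 48·9/4 = 108
d = 2·192 + 108 = 492
t_c = 9/4 > 0 → v_max = v_peak = 48

d=492 v_max=48 a_max=6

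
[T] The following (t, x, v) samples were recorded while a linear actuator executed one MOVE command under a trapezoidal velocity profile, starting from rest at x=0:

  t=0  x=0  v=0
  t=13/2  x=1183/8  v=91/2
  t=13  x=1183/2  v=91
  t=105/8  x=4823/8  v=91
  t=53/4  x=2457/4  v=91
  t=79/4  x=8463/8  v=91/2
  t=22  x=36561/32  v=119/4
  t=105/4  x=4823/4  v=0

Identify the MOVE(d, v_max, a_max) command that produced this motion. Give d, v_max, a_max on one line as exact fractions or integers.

d=4823/4 v_max=91 a_max=7

final state: t=105/4, x=4823/4, v=0 → d = 4823/4
a_max = (91/2−0)/(13/2−0) = 7
max v = 91 over t∈[13,53/4] → v_max = 91
check: 91·(13+1/4) = 4823/4 ✓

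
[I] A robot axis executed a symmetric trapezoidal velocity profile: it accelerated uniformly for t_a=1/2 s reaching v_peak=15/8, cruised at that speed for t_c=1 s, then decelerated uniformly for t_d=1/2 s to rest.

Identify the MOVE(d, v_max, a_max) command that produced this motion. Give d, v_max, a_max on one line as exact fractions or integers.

a_max = (15/8)/(1/2) = 15/4
d_a = ½·15/8·1/2 = 15/32; d_c = 15/8·1 = 15/8
d = 2·15/32 + 15/8 = 45/16
t_c = 1 > 0 so v_max = 15/8

d=45/16 v_max=15/8 a_max=15/4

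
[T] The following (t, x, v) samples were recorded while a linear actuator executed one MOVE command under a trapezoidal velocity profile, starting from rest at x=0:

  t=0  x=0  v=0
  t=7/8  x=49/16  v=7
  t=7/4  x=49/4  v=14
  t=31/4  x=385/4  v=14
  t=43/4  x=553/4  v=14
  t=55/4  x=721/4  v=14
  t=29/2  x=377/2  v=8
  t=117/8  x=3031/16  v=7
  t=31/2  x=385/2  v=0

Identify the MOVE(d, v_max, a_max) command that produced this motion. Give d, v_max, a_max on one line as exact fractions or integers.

d=385/2 v_max=14 a_max=8

final state: t=31/2, x=385/2, v=0 → d = 385/2
a_max = (7−0)/(7/8−0) = 8
max v = 14 over t∈[7/4,55/4] → v_max = 14
check: 14·(7/4+12) = 385/2 ✓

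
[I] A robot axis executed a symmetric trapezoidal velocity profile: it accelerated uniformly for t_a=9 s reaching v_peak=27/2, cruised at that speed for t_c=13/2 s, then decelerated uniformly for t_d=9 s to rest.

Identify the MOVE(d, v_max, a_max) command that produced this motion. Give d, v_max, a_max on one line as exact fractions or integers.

d=837/4 v_max=27/2 a_max=3/2

a_max = (27/2)/9 = 3/2
d_a = ½·27/2·9 = 243/4; d_c = 27/2·13/2 = 351/4
d = 2·243/4 + 351/4 = 837/4
t_c = 13/2 > 0 → v_max = v_peak = 27/2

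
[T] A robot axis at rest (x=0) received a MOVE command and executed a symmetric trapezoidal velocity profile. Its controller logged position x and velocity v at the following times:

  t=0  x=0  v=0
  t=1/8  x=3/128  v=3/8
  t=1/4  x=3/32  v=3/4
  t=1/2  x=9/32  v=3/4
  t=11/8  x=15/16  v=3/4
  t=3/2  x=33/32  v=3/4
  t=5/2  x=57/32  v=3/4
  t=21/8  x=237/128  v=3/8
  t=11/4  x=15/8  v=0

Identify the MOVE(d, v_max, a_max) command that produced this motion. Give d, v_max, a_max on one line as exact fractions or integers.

d=15/8 v_max=3/4 a_max=3

final state: t=11/4, x=15/8, v=0 → d = 15/8
a_max = (3/8−0)/(1/8−0) = 3
max v = 3/4 over t∈[1/4,5/2] → v_max = 3/4
check: 3/4·(1/4+9/4) = 15/8 ✓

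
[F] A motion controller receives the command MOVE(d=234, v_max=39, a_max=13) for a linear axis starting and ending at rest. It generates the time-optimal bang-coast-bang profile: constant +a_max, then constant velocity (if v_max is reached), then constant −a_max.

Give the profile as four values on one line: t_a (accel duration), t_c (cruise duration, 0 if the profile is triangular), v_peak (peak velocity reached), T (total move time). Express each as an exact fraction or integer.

t_a=3 t_c=3 v_peak=39 T=9

v_max²/a_max = 39²/13 = 117
234 ≥ 117 so v_max reached
t_a = 39/13 = 3; v_peak = 39
d_cruise = 234 − 117 = 117; t_c = 117/39 = 3
T = 2·3 + 3 = 9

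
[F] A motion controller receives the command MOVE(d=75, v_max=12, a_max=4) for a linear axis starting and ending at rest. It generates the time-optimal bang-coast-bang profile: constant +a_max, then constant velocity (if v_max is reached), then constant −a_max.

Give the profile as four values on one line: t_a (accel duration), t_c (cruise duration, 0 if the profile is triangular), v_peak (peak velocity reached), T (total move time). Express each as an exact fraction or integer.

t_a=3 t_c=13/4 v_peak=12 T=37/4

vₘ²/aₘ = 12²/4 = 36
75 ≥ 36 so v_max reached
t_a = 12/4 = 3; v_peak = 12
d_cruise = 75 − 36 = 39; t_c = 39/12 = 13/4
T = 2·3 + 13/4 = 37/4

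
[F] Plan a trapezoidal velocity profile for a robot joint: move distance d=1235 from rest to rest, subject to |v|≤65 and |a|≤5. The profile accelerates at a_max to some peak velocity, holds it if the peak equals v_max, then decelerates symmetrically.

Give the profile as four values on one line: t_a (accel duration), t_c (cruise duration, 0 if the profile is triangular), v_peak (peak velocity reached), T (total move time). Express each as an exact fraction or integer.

vₘ²/aₘ = 65²/5 = 845
1235 ≥ 845 ⇒ cruise phase
t_a = 65/5 = 13; v_peak = 65
d_cruise = 1235 − 845 = 390; t_c = 390/65 = 6
T = 2·13 + 6 = 32

t_a=13 t_c=6 v_peak=65 T=32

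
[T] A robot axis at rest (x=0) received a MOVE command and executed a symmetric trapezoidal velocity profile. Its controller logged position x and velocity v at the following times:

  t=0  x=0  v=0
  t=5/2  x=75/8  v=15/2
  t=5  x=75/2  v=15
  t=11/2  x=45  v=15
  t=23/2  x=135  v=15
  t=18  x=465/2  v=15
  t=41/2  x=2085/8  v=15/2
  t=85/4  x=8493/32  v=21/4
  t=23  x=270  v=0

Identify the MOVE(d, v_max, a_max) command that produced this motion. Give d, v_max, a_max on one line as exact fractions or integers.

d=270 v_max=15 a_max=3

final state: t=23, x=270, v=0 → d = 270
a_max = (15/2−0)/(5/2−0) = 3
max v = 15 over t∈[5,18] → v_max = 15
check: 15·(5+13) = 270 ✓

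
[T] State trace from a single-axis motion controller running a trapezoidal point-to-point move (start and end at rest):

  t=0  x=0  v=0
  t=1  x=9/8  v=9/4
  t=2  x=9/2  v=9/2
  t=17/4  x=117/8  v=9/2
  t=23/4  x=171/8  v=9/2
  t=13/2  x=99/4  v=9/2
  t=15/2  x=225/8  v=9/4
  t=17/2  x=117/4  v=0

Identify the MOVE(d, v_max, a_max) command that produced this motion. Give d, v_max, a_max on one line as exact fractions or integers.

final state: t=17/2, x=117/4, v=0 → d = 117/4
a_max = (9/4−0)/(1−0) = 9/4
max v = 9/2 over t∈[2,13/2] → v_max = 9/2
check: 9/2·(2+9/2) = 117/4 ✓

d=117/4 v_max=9/2 a_max=9/4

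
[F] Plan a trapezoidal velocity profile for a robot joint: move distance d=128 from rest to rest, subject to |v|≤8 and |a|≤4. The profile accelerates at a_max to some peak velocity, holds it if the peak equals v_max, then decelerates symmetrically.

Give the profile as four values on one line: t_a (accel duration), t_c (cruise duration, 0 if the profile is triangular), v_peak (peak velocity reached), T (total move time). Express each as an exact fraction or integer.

t_a=2 t_c=14 v_peak=8 T=18

vₘ²/aₘ = 8²/4 = 16
128 ≥ 16 so v_max reached
t_a = 8/4 = 2; v_peak = 8
d_cruise = 128 − 16 = 112; t_c = 112/8 = 14
T = 2·2 + 14 = 18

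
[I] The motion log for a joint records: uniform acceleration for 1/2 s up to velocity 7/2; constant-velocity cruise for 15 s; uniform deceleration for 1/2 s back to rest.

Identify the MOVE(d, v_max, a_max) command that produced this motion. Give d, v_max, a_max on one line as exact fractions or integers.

a_max = (7/2)/(1/2) = 7
d_a = ½·7/2·1/2 = 7/8; d_c = 7/2·15 = 105/2
d = 2·7/8 + 105/2 = 217/4
t_c = 15 > 0 ⇒ limit active, v_max = 7/2

d=217/4 v_max=7/2 a_max=7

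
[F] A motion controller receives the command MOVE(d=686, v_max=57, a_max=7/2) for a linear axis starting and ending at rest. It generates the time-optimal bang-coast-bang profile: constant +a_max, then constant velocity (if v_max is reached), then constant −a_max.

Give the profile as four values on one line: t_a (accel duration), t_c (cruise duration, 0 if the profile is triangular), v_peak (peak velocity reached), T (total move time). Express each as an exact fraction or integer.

t_a=14 t_c=0 v_peak=49 T=28

(v_max)²/a_max = 57²/(7/2) = 6498/7
686 < 6498/7 so t_c = 0
v_peak = √(686·7/2) = √2401 = 49
t_a = 49/(7/2) = 14; t_c = 0
T = 2·14 = 28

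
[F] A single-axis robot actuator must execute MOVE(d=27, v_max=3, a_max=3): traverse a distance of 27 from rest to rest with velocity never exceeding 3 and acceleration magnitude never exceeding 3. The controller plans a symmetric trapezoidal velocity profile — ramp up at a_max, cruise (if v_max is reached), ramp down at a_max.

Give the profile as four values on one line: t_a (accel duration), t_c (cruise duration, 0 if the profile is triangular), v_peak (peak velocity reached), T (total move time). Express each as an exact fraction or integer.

t_a=1 t_c=8 v_peak=3 T=10

v_max²/a_max = 3²/3 = 3
27 ≥ 3 → trapezoidal
t_a = 3/3 = 1; v_peak = 3
d_cruise = 27 − 3 = 24; t_c = 24/3 = 8
T = 2·1 + 8 = 10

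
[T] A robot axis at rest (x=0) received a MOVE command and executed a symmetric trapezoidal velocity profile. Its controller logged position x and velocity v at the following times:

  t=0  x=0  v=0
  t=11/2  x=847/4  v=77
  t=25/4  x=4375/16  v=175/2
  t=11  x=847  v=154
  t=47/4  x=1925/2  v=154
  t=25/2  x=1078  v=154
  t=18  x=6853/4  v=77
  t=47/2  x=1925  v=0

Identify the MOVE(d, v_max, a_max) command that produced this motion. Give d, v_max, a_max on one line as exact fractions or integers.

final state: t=47/2, x=1925, v=0 → d = 1925
a_max = (77−0)/(11/2−0) = 14
max v = 154 over t∈[11,25/2] → v_max = 154
check: 154·(11+3/2) = 1925 ✓

d=1925 v_max=154 a_max=14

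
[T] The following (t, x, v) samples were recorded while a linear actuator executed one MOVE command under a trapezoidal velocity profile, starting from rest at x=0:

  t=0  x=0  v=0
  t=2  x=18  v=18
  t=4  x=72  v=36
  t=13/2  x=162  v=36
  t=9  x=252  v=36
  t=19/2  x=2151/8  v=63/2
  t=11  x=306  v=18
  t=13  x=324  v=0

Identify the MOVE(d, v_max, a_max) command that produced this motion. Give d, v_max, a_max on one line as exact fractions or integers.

final state: t=13, x=324, v=0 → d = 324
a_max = (18−0)/(2−0) = 9
max v = 36 over t∈[4,9] → v_max = 36
check: 36·(4+5) = 324 ✓

d=324 v_max=36 a_max=9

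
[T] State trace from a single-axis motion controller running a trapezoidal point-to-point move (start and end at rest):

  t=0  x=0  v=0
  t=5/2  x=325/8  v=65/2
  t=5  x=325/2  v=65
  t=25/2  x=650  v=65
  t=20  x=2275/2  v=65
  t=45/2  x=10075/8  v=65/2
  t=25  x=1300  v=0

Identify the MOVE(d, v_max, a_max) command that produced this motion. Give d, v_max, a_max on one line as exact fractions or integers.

final state: t=25, x=1300, v=0 → d = 1300
a_max = (65/2−0)/(5/2−0) = 13
max v = 65 over t∈[5,20] → v_max = 65
check: 65·(5+15) = 1300 ✓

d=1300 v_max=65 a_max=13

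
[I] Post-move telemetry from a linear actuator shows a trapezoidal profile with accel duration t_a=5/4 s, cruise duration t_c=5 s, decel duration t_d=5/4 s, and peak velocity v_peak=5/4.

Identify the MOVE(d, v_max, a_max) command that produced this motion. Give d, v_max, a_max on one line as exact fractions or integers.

a_max = (5/4)/(5/4) = 1
d_a = ½·5/4·5/4 = 25/32; d_c = 5/4·5 = 25/4
d = 2·25/32 + 25/4 = 125/16
t_c = 5 > 0 → v_max = v_peak = 5/4

d=125/16 v_max=5/4 a_max=1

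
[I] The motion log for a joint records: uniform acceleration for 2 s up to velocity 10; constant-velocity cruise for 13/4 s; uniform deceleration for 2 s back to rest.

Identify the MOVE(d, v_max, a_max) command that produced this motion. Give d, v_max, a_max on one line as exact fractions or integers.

a_max = 10/2 = 5
d_a = ½·10·2 = 10; d_c = 10·13/4 = 65/2
d = 2·10 + 65/2 = 105/2
t_c = 13/4 > 0 so v_max = 10

d=105/2 v_max=10 a_max=5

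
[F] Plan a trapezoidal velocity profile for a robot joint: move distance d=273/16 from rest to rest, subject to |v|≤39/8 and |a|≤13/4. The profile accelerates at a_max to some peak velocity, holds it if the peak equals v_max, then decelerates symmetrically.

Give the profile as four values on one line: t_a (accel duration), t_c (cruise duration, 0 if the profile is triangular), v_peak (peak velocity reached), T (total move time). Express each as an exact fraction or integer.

t_a=3/2 t_c=2 v_peak=39/8 T=5

vₘ²/aₘ = (39/8)²/(13/4) = 117/16
273/16 ≥ 117/16 so v_max reached
t_a = (39/8)/(13/4) = 3/2; v_peak = 39/8
d_cruise = 273/16 − 117/16 = 39/4; t_c = (39/4)/(39/8) = 2
T = 2·3/2 + 2 = 5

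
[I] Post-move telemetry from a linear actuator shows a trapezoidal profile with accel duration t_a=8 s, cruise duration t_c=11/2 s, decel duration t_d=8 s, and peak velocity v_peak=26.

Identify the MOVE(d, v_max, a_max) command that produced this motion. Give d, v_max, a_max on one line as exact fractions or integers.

a_max = 26/8 = 13/4
d_a = ½·26·8 = 104; d_c = 26·11/2 = 143
d = 2·104 + 143 = 351
t_c = 11/2 > 0 so v_max = 26

d=351 v_max=26 a_max=13/4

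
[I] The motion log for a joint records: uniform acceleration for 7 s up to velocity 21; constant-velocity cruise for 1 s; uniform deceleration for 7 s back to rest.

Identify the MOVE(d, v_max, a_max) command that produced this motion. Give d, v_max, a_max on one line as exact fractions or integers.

d=168 v_max=21 a_max=3

a_max = 21/7 = 3
d_a = ½·21·7 = 147/2; d_c = 21·1 = 21
d = 2·147/2 + 21 = 168
t_c = 1 > 0 → v_max = v_peak = 21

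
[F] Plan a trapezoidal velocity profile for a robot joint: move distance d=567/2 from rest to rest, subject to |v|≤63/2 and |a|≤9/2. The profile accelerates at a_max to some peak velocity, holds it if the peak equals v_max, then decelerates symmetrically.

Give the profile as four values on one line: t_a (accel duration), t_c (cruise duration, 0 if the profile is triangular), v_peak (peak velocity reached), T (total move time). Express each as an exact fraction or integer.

(v_max)²/a_max = (63/2)²/(9/2) = 441/2
567/2 ≥ 441/2 ⇒ cruise phase
t_a = (63/2)/(9/2) = 7; v_peak = 63/2
d_cruise = 567/2 − 441/2 = 63; t_c = 63/(63/2) = 2
T = 2·7 + 2 = 16

t_a=7 t_c=2 v_peak=63/2 T=16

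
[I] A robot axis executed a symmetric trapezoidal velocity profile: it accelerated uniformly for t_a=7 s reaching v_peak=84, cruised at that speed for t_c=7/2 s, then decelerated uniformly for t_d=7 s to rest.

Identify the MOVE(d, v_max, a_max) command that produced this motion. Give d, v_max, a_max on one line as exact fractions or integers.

d=882 v_max=84 a_max=12

a_max = 84/7 = 12
d_a = ½·84·7 = 294; d_c = 84·7/2 = 294
d = 2·294 + 294 = 882
t_c = 7/2 > 0 so v_max = 84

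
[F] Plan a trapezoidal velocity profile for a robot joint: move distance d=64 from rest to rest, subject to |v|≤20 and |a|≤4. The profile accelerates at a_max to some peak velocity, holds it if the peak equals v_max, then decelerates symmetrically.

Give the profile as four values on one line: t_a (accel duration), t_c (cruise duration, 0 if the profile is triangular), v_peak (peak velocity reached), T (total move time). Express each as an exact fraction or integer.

v_max²/a_max = 20²/4 = 100
64 < 100 so t_c = 0
v_peak = √(64·4) = √256 = 16
t_a = 16/4 = 4; t_c = 0
T = 2·4 = 8

t_a=4 t_c=0 v_peak=16 T=8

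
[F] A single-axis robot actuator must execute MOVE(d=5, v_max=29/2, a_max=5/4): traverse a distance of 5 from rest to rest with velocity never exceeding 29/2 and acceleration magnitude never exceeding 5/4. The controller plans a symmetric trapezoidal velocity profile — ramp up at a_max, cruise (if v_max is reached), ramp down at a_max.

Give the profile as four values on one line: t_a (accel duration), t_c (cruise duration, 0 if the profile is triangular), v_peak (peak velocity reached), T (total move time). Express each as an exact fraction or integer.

v_max²/a_max = (29/2)²/(5/4) = 841/5
5 < 841/5 so t_c = 0
v_peak = √(5·5/4) = √(25/4) = 5/2
t_a = (5/2)/(5/4) = 2; t_c = 0
T = 2·2 = 4

t_a=2 t_c=0 v_peak=5/2 T=4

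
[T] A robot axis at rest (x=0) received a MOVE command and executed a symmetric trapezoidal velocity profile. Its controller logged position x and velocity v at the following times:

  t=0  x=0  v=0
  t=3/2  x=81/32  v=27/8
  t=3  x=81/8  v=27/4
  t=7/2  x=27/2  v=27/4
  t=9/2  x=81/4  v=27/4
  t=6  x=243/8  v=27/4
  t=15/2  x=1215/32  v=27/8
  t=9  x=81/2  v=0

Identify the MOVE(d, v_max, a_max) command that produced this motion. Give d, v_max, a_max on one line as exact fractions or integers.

d=81/2 v_max=27/4 a_max=9/4

final state: t=9, x=81/2, v=0 → d = 81/2
a_max = (27/8−0)/(3/2−0) = 9/4
max v = 27/4 over t∈[3,6] → v_max = 27/4
check: 27/4·(3+3) = 81/2 ✓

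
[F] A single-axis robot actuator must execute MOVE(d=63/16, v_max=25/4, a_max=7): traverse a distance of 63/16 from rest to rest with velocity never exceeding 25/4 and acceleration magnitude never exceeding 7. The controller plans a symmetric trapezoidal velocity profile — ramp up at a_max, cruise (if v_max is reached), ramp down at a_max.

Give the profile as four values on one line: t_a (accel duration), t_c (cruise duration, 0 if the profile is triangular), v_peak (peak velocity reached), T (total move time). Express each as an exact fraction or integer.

vₘ²/aₘ = (25/4)²/7 = 625/112
63/16 < 625/112 ⇒ no cruise
v_peak = √(63/16·7) = √(441/16) = 21/4
t_a = (21/4)/7 = 3/4; t_c = 0
T = 2·3/4 = 3/2

t_a=3/4 t_c=0 v_peak=21/4 T=3/2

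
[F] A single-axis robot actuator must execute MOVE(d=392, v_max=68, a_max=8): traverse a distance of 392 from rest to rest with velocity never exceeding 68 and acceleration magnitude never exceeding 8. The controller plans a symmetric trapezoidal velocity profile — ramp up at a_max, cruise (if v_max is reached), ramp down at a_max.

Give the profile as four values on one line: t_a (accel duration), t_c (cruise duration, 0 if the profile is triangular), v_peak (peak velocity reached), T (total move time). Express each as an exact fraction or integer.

vₘ²/aₘ = 68²/8 = 578
392 < 578 ⇒ no cruise
v_peak = √(392·8) = √3136 = 56
t_a = 56/8 = 7; t_c = 0
T = 2·7 = 14

t_a=7 t_c=0 v_peak=56 T=14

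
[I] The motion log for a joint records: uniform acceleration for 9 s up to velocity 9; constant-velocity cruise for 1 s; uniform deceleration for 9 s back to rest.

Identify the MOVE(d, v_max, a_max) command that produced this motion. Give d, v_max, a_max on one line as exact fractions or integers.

d=90 v_max=9 a_max=1

a_max = 9/9 = 1
d_a = ½·9·9 = 81/2; d_c = 9·1 = 9
d = 2·81/2 + 9 = 90
t_c = 1 > 0 → v_max = v_peak = 9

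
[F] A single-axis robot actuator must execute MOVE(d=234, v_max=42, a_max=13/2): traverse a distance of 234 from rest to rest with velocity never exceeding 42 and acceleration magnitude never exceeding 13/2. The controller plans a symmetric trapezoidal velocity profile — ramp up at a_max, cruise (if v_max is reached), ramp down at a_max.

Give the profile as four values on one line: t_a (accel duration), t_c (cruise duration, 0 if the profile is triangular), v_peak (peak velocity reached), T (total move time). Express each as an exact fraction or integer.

t_a=6 t_c=0 v_peak=39 T=12

v_max²/a_max = 42²/(13/2) = 3528/13
234 < 3528/13 so t_c = 0
v_peak = √(234·13/2) = √1521 = 39
t_a = 39/(13/2) = 6; t_c = 0
T = 2·6 = 12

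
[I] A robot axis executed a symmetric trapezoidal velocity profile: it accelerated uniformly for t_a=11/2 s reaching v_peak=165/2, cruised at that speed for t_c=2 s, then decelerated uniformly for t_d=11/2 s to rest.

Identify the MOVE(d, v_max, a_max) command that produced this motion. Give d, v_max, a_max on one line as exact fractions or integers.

a_max = (165/2)/(11/2) = 15
d_a = ½·165/2·11/2 = 1815/8; d_c = 165/2·2 = 165
d = 2·1815/8 + 165 = 2475/4
t_c = 2 > 0 ⇒ limit active, v_max = 165/2

d=2475/4 v_max=165/2 a_max=15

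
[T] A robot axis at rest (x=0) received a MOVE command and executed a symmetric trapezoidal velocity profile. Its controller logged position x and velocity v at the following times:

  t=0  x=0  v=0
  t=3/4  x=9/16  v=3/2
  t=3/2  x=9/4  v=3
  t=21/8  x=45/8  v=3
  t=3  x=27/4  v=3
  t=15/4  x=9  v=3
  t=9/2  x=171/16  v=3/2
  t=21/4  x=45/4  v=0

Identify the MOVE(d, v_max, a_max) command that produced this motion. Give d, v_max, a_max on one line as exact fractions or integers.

final state: t=21/4, x=45/4, v=0 → d = 45/4
a_max = (3/2−0)/(3/4−0) = 2
max v = 3 over t∈[3/2,15/4] → v_max = 3
check: 3·(3/2+9/4) = 45/4 ✓

d=45/4 v_max=3 a_max=2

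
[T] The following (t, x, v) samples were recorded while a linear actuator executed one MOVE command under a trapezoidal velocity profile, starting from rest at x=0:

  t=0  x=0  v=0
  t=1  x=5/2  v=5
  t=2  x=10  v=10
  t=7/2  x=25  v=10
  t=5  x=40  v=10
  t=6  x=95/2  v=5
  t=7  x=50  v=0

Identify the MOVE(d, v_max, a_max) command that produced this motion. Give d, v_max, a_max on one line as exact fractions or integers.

final state: t=7, x=50, v=0 → d = 50
a_max = (5−0)/(1−0) = 5
max v = 10 over t∈[2,5] → v_max = 10
check: 10·(2+3) = 50 ✓

d=50 v_max=10 a_max=5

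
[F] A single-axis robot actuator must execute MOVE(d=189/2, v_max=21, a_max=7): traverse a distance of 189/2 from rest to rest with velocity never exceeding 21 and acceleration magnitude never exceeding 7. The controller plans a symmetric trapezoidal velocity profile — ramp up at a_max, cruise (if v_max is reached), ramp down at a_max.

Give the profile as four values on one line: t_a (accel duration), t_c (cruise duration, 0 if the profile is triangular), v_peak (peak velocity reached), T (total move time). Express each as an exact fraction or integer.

v_max²/a_max = 21²/7 = 63
189/2 ≥ 63 so v_max reached
t_a = 21/7 = 3; v_peak = 21
d_cruise = 189/2 − 63 = 63/2; t_c = (63/2)/21 = 3/2
T = 2·3 + 3/2 = 15/2

t_a=3 t_c=3/2 v_peak=21 T=15/2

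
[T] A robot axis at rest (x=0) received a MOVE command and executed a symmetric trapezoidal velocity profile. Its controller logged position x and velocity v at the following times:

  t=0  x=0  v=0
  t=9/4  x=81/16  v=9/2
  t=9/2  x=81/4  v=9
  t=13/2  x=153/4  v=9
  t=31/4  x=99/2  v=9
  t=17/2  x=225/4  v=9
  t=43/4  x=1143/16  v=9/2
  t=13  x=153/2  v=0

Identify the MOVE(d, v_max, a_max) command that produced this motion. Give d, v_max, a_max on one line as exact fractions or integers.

d=153/2 v_max=9 a_max=2

final state: t=13, x=153/2, v=0 → d = 153/2
a_max = (9/2−0)/(9/4−0) = 2
max v = 9 over t∈[9/2,17/2] → v_max = 9
check: 9·(9/2+4) = 153/2 ✓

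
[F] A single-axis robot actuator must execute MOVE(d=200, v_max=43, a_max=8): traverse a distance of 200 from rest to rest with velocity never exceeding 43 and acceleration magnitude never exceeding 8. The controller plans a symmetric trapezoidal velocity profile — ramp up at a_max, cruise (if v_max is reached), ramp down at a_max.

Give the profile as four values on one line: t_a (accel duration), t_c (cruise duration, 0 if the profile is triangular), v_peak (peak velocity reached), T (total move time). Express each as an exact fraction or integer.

(v_max)²/a_max = 43²/8 = 1849/8
200 < 1849/8 ⇒ no cruise
v_peak = √(200·8) = √1600 = 40
t_a = 40/8 = 5; t_c = 0
T = 2·5 = 10

t_a=5 t_c=0 v_peak=40 T=10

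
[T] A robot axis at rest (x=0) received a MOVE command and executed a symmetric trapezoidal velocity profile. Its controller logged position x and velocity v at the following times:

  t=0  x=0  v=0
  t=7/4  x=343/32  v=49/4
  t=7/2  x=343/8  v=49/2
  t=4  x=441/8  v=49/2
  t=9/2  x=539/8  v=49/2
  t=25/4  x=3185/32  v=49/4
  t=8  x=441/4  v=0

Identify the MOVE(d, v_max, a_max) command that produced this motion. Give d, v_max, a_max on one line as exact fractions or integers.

d=441/4 v_max=49/2 a_max=7

final state: t=8, x=441/4, v=0 → d = 441/4
a_max = (49/4−0)/(7/4−0) = 7
max v = 49/2 over t∈[7/2,9/2] → v_max = 49/2
check: 49/2·(7/2+1) = 441/4 ✓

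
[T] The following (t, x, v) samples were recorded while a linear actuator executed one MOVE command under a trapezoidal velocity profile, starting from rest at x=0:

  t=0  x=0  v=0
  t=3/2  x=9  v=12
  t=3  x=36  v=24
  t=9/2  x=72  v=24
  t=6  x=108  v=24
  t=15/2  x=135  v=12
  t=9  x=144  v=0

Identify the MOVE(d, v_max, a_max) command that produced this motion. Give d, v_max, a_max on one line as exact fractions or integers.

final state: t=9, x=144, v=0 → d = 144
a_max = (12−0)/(3/2−0) = 8
max v = 24 over t∈[3,6] → v_max = 24
check: 24·(3+3) = 144 ✓

d=144 v_max=24 a_max=8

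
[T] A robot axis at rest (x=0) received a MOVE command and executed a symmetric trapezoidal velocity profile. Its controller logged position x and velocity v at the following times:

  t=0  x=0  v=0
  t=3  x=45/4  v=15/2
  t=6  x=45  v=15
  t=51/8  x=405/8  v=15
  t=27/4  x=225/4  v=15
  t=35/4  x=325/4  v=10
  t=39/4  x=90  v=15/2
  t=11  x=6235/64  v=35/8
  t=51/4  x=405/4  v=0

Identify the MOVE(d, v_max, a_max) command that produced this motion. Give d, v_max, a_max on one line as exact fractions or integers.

d=405/4 v_max=15 a_max=5/2

final state: t=51/4, x=405/4, v=0 → d = 405/4
a_max = (15/2−0)/(3−0) = 5/2
max v = 15 over t∈[6,27/4] → v_max = 15
check: 15·(6+3/4) = 405/4 ✓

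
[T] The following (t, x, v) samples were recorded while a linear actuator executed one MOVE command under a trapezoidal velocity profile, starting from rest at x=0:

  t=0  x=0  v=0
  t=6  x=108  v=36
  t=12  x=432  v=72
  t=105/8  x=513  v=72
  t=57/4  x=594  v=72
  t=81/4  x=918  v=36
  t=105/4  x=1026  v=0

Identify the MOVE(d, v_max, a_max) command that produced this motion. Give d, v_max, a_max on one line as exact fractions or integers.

final state: t=105/4, x=1026, v=0 → d = 1026
a_max = (36−0)/(6−0) = 6
max v = 72 over t∈[12,57/4] → v_max = 72
check: 72·(12+9/4) = 1026 ✓

d=1026 v_max=72 a_max=6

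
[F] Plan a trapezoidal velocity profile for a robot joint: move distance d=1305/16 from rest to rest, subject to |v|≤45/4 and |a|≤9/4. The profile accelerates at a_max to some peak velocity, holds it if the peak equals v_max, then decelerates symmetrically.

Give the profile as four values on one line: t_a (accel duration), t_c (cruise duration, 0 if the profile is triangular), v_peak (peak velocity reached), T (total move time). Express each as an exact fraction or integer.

(v_max)²/a_max = (45/4)²/(9/4) = 225/4
1305/16 ≥ 225/4 → trapezoidal
t_a = (45/4)/(9/4) = 5; v_peak = 45/4
d_cruise = 1305/16 − 225/4 = 405/16; t_c = (405/16)/(45/4) = 9/4
T = 2·5 + 9/4 = 49/4

t_a=5 t_c=9/4 v_peak=45/4 T=49/4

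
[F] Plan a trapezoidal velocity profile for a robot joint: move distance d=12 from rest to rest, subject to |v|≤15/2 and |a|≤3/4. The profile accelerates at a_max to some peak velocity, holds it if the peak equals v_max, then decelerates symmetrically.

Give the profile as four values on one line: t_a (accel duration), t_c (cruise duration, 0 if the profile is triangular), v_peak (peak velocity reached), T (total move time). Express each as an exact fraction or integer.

v_max²/a_max = (15/2)²/(3/4) = 75
12 < 75 so t_c = 0
v_peak = √(12·3/4) = √9 = 3
t_a = 3/(3/4) = 4; t_c = 0
T = 2·4 = 8

t_a=4 t_c=0 v_peak=3 T=8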